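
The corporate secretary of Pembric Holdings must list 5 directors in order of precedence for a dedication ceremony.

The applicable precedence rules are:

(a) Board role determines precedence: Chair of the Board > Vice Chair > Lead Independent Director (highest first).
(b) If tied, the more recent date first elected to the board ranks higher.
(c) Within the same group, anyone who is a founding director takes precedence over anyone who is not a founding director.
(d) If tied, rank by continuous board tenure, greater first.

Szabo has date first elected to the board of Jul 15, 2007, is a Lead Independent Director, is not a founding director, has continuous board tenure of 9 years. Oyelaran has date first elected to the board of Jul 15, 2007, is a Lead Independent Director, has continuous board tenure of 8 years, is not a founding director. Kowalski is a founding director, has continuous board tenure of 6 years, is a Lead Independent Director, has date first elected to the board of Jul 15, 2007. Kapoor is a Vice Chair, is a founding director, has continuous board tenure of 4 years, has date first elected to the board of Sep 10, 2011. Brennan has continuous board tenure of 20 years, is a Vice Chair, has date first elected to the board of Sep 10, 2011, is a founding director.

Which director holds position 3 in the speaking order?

Kowalski

By board role: Brennan and Kapoor (Vice Chair); then Kowalski, Szabo and Oyelaran (Lead Independent Director).
Brennan and Kapoor both have date first elected to the board Sep 10, 2011, so the next rule applies.
Brennan and Kapoor are each a founding director, so the next rule applies.
Among Brennan and Kapoor, by continuous board tenure (higher first): Brennan (20 years) before Kapoor (4 years).
Kowalski, Szabo and Oyelaran all have date first elected to the board Jul 15, 2007, so the next rule applies.
Among Kowalski, Szabo and Oyelaran, a founding director before not a founding director: Kowalski (a founding director) before Szabo and Oyelaran (not a founding director).
Among Szabo and Oyelaran, by continuous board tenure (higher first): Szabo (9 years) before Oyelaran (8 years).
Order: Brennan, Kapoor, Kowalski, Szabo, Oyelaran.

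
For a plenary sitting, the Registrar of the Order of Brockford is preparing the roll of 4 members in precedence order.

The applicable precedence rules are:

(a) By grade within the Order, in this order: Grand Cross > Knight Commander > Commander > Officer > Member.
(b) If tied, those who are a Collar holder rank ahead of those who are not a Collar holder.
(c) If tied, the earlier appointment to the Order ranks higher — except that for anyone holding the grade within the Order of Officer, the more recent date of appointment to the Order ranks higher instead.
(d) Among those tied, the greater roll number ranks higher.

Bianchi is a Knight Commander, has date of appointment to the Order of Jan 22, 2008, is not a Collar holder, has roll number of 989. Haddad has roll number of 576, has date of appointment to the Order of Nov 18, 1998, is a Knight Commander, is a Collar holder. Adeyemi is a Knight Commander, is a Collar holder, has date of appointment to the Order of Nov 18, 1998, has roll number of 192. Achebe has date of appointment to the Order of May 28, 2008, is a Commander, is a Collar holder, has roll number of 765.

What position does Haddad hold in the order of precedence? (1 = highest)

By grade within the Order: Haddad, Adeyemi and Bianchi (Knight Commander); then Achebe (Commander).
Among Haddad, Adeyemi and Bianchi, a Collar holder before not a Collar holder: Haddad and Adeyemi (a Collar holder) before Bianchi (not a Collar holder).
Haddad and Adeyemi both have date of appointment to the Order Nov 18, 1998, so the next rule applies.
Among Haddad and Adeyemi, by roll number (higher first): Haddad (576) before Adeyemi (192).
Order: Haddad, Adeyemi, Bianchi, Achebe. So position 1.

1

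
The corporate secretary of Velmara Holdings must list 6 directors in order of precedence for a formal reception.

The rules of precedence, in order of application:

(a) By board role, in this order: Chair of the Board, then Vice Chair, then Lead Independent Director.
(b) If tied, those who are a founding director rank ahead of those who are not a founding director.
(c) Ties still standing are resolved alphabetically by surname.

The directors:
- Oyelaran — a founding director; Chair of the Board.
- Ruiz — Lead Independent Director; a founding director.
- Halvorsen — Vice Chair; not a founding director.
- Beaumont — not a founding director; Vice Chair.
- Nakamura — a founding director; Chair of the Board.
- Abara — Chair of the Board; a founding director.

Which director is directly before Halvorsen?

Beaumont

By board role: Abara, Nakamura and Oyelaran (Chair of the Board); then Beaumont and Halvorsen (Vice Chair); then Ruiz (Lead Independent Director).
Abara, Nakamura and Oyelaran are each a founding director, so the next rule applies.
Among Abara, Nakamura and Oyelaran, alphabetically by surname: Abara before Nakamura before Oyelaran.
Beaumont and Halvorsen are each not a founding director, so the next rule applies.
Among Beaumont and Halvorsen, alphabetically by surname: Beaumont before Halvorsen.
Order: Abara, Nakamura, Oyelaran, Beaumont, Halvorsen, Ruiz.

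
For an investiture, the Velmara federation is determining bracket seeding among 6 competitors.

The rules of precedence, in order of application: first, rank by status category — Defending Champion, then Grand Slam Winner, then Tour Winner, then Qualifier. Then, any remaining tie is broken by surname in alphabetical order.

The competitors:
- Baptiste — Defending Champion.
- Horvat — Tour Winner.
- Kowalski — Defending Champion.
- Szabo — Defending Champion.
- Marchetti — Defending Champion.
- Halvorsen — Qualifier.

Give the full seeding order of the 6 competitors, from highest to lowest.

Baptiste, Kowalski, Marchetti, Szabo, Horvat, Halvorsen

By status category: Baptiste, Kowalski, Marchetti and Szabo (Defending Champion); then Horvat (Tour Winner); then Halvorsen (Qualifier).
Among Baptiste, Kowalski, Marchetti and Szabo, alphabetically by surname: Baptiste before Kowalski before Marchetti before Szabo.
Full order: Baptiste, Kowalski, Marchetti, Szabo, Horvat, Halvorsen.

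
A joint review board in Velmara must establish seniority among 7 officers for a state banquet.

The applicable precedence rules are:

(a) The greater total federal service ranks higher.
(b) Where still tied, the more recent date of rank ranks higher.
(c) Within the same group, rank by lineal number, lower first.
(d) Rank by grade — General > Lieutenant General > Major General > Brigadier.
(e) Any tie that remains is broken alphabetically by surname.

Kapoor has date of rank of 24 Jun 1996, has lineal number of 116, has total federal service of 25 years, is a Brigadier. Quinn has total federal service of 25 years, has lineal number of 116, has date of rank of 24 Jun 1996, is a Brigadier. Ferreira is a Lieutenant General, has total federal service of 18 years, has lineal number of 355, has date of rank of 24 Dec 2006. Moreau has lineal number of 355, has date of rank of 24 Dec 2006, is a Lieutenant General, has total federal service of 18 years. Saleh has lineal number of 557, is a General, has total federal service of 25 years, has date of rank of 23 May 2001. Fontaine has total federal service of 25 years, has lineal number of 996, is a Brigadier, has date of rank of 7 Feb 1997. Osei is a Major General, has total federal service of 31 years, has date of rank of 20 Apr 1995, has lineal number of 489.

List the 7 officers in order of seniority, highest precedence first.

By total federal service (higher first): Osei (31 years); then Saleh, Fontaine, Kapoor and Quinn (each 25 years); then Ferreira and Moreau (both 18 years).
Among Saleh, Fontaine, Kapoor and Quinn, by date of rank (later first): Saleh (23 May 2001) before Fontaine (7 Feb 1997) before Kapoor and Quinn (24 Jun 1996).
Kapoor and Quinn both have lineal number 116, so the next rule applies.
Kapoor and Quinn are each Brigadier, so the next rule applies.
Among Kapoor and Quinn, alphabetically by surname: Kapoor before Quinn.
Ferreira and Moreau both have date of rank 24 Dec 2006, so the next rule applies.
Ferreira and Moreau both have lineal number 355, so the next rule applies.
Ferreira and Moreau are each Lieutenant General, so the next rule applies.
Among Ferreira and Moreau, alphabetically by surname: Ferreira before Moreau.
Full order: Osei, Saleh, Fontaine, Kapoor, Quinn, Ferreira, Moreau.

Osei, Saleh, Fontaine, Kapoor, Quinn, Ferreira, Moreau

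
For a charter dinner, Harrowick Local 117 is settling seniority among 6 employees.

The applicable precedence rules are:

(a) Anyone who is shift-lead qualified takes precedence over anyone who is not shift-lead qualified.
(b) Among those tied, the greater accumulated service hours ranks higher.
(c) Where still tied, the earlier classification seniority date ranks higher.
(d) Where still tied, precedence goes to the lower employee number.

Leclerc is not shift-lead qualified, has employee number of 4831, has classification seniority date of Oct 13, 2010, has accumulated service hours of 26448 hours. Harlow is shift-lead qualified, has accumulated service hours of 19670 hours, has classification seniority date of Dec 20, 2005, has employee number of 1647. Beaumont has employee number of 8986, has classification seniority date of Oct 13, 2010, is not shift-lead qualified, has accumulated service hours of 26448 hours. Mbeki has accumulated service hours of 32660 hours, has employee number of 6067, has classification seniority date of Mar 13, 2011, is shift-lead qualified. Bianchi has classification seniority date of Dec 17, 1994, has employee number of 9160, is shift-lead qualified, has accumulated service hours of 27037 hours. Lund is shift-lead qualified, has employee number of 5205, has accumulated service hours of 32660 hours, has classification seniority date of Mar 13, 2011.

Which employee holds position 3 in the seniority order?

Bianchi

By the first rule: Lund, Mbeki, Bianchi and Harlow (each shift-lead qualified); then Leclerc and Beaumont (both not shift-lead qualified).
Among Lund, Mbeki, Bianchi and Harlow, by accumulated service hours (higher first): Lund and Mbeki (32660 hours) before Bianchi (27037 hours) before Harlow (19670 hours).
Lund and Mbeki both have classification seniority date Mar 13, 2011, so the next rule applies.
Among Lund and Mbeki, by employee number (lower first): Lund (5205) before Mbeki (6067).
Leclerc and Beaumont both have accumulated service hours 26448 hours, so the next rule applies.
Leclerc and Beaumont both have classification seniority date Oct 13, 2010, so the next rule applies.
Among Leclerc and Beaumont, by employee number (lower first): Leclerc (4831) before Beaumont (8986).
Order: Lund, Mbeki, Bianchi, Harlow, Leclerc, Beaumont.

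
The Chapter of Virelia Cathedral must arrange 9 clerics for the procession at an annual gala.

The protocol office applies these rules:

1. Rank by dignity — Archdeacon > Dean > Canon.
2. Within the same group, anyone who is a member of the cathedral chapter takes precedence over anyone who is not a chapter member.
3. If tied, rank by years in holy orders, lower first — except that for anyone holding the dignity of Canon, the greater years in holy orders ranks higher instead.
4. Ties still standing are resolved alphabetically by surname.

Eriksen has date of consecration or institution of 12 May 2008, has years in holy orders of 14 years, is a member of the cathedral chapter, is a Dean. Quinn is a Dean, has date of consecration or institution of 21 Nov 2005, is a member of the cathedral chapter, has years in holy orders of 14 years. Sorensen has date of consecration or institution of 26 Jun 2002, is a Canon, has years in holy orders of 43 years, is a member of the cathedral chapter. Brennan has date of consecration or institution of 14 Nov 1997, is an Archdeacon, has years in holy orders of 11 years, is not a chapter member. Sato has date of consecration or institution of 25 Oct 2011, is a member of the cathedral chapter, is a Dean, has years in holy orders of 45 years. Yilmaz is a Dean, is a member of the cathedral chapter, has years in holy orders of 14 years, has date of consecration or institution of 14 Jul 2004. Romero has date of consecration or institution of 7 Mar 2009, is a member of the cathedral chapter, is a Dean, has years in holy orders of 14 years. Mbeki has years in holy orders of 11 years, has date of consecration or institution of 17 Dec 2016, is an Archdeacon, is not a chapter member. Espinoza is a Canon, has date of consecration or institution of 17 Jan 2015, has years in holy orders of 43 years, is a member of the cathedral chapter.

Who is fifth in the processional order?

Romero

By dignity: Brennan and Mbeki (Archdeacon); then Eriksen, Quinn, Romero, Yilmaz and Sato (Dean); then Espinoza and Sorensen (Canon).
Brennan and Mbeki are each not a chapter member, so the next rule applies.
Brennan and Mbeki both have years in holy orders 11 years, so the next rule applies.
Among Brennan and Mbeki, alphabetically by surname: Brennan before Mbeki.
Eriksen, Quinn, Romero, Yilmaz and Sato are each a member of the cathedral chapter, so the next rule applies.
Among Eriksen, Quinn, Romero, Yilmaz and Sato, by years in holy orders (lower first): Eriksen, Quinn, Romero and Yilmaz (14 years) before Sato (45 years).
Among Eriksen, Quinn, Romero and Yilmaz, alphabetically by surname: Eriksen before Quinn before Romero before Yilmaz.
Espinoza and Sorensen are each a member of the cathedral chapter, so the next rule applies.
Espinoza and Sorensen both have years in holy orders 43 years, so the next rule applies.
Among Espinoza and Sorensen, alphabetically by surname: Espinoza before Sorensen.
Order: Brennan, Mbeki, Eriksen, Quinn, Romero, Yilmaz, Sato, Espinoza, Sorensen.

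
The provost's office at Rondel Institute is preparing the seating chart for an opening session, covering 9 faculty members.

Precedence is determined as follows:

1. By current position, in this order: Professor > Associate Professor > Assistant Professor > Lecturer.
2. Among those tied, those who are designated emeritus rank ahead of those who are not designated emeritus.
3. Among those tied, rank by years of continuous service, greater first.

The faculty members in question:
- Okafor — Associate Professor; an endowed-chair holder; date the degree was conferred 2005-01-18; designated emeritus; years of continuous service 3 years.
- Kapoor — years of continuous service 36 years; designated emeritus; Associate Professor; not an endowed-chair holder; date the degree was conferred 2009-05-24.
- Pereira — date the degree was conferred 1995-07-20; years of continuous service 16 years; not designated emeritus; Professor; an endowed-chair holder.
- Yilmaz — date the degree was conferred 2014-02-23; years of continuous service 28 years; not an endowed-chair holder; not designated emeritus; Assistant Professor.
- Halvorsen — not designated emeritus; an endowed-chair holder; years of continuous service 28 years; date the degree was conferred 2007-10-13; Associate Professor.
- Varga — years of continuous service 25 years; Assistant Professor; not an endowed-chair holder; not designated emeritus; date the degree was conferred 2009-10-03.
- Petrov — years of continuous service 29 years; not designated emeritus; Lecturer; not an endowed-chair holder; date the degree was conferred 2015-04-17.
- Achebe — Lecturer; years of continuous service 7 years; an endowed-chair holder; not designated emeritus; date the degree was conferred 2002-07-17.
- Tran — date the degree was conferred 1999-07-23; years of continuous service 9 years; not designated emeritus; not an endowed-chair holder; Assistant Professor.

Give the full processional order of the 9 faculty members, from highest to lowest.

By current position: Pereira (Professor); then Kapoor, Okafor and Halvorsen (Associate Professor); then Yilmaz, Varga and Tran (Assistant Professor); then Petrov and Achebe (Lecturer).
Among Kapoor, Okafor and Halvorsen, designated emeritus before not designated emeritus: Kapoor and Okafor (designated emeritus) before Halvorsen (not designated emeritus).
Among Kapoor and Okafor, by years of continuous service (higher first): Kapoor (36 years) before Okafor (3 years).
Yilmaz, Varga and Tran are each not designated emeritus, so the next rule applies.
Among Yilmaz, Varga and Tran, by years of continuous service (higher first): Yilmaz (28 years) before Varga (25 years) before Tran (9 years).
Petrov and Achebe are each not designated emeritus, so the next rule applies.
Among Petrov and Achebe, by years of continuous service (higher first): Petrov (29 years) before Achebe (7 years).
Full order: Pereira, Kapoor, Okafor, Halvorsen, Yilmaz, Varga, Tran, Petrov, Achebe.

Pereira, Kapoor, Okafor, Halvorsen, Yilmaz, Varga, Tran, Petrov, Achebe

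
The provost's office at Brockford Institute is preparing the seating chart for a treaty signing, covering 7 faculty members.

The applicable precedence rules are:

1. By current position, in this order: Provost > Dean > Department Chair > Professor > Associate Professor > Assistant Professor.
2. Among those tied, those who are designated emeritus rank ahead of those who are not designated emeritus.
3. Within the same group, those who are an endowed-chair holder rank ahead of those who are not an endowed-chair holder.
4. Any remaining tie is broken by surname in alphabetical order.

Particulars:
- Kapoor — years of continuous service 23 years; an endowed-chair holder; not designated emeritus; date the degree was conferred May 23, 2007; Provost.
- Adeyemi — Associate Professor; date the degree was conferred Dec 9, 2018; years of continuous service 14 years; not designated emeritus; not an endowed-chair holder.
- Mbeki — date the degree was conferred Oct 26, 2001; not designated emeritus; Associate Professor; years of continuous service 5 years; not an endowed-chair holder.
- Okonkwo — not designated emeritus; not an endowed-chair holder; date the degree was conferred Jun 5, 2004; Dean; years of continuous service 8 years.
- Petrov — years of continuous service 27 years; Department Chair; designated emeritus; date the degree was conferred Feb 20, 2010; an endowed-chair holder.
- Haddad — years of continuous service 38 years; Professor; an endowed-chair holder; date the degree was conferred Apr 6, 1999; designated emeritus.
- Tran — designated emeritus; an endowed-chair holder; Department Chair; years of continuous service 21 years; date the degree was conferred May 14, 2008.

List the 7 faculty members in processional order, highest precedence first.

By current position: Kapoor (Provost); then Okonkwo (Dean); then Petrov and Tran (Department Chair); then Haddad (Professor); then Adeyemi and Mbeki (Associate Professor).
Petrov and Tran are each designated emeritus, so the next rule applies.
Petrov and Tran are each an endowed-chair holder, so the next rule applies.
Among Petrov and Tran, alphabetically by surname: Petrov before Tran.
Adeyemi and Mbeki are each not designated emeritus, so the next rule applies.
Adeyemi and Mbeki are each not an endowed-chair holder, so the next rule applies.
Among Adeyemi and Mbeki, alphabetically by surname: Adeyemi before Mbeki.
Full order: Kapoor, Okonkwo, Petrov, Tran, Haddad, Adeyemi, Mbeki.

Kapoor, Okonkwo, Petrov, Tran, Haddad, Adeyemi, Mbeki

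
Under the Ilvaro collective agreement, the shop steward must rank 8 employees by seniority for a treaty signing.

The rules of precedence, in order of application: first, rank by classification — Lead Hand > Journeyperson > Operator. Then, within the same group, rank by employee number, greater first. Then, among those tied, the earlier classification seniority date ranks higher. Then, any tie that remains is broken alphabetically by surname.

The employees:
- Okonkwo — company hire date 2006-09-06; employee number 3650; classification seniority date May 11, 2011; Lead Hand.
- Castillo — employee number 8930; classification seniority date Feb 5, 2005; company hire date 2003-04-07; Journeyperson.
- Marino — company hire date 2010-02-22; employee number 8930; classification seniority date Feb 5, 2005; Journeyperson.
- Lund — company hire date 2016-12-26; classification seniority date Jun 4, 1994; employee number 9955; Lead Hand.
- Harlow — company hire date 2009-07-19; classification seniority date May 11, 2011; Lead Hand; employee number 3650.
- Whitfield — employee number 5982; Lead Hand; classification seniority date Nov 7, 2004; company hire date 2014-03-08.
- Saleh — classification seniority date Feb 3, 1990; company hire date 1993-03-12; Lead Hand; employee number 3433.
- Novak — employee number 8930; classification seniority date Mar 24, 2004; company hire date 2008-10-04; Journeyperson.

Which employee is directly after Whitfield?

By classification: Lund, Whitfield, Harlow, Okonkwo and Saleh (Lead Hand); then Novak, Castillo and Marino (Journeyperson).
Among Lund, Whitfield, Harlow, Okonkwo and Saleh, by employee number (higher first): Lund (9955) before Whitfield (5982) before Harlow and Okonkwo (3650) before Saleh (3433).
Harlow and Okonkwo both have classification seniority date May 11, 2011, so the next rule applies.
Among Harlow and Okonkwo, alphabetically by surname: Harlow before Okonkwo.
Novak, Castillo and Marino all have employee number 8930, so the next rule applies.
Among Novak, Castillo and Marino, by classification seniority date (earlier first): Novak (Mar 24, 2004) before Castillo and Marino (Feb 5, 2005).
Among Castillo and Marino, alphabetically by surname: Castillo before Marino.
Order: Lund, Whitfield, Harlow, Okonkwo, Saleh, Novak, Castillo, Marino.

Harlow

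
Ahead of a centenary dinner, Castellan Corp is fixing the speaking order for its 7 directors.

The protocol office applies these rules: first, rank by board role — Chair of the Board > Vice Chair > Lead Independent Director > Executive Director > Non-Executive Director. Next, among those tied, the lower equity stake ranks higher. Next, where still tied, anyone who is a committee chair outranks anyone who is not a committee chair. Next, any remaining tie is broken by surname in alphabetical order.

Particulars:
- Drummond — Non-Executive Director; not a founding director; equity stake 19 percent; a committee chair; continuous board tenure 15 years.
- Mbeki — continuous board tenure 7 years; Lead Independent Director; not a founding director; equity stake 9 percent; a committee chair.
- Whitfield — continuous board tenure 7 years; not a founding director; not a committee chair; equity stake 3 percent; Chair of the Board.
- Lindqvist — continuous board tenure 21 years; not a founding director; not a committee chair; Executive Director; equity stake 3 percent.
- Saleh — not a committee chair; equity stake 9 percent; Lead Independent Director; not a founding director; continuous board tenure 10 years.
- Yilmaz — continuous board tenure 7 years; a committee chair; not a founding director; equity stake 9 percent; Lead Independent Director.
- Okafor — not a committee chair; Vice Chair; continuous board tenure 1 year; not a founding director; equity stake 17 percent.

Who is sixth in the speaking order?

Lindqvist

By board role: Whitfield (Chair of the Board); then Okafor (Vice Chair); then Mbeki, Yilmaz and Saleh (Lead Independent Director); then Lindqvist (Executive Director); then Drummond (Non-Executive Director).
Mbeki, Yilmaz and Saleh all have equity stake 9 percent, so the next rule applies.
Among Mbeki, Yilmaz and Saleh, a committee chair before not a committee chair: Mbeki and Yilmaz (a committee chair) before Saleh (not a committee chair).
Among Mbeki and Yilmaz, alphabetically by surname: Mbeki before Yilmaz.
Order: Whitfield, Okafor, Mbeki, Yilmaz, Saleh, Lindqvist, Drummond.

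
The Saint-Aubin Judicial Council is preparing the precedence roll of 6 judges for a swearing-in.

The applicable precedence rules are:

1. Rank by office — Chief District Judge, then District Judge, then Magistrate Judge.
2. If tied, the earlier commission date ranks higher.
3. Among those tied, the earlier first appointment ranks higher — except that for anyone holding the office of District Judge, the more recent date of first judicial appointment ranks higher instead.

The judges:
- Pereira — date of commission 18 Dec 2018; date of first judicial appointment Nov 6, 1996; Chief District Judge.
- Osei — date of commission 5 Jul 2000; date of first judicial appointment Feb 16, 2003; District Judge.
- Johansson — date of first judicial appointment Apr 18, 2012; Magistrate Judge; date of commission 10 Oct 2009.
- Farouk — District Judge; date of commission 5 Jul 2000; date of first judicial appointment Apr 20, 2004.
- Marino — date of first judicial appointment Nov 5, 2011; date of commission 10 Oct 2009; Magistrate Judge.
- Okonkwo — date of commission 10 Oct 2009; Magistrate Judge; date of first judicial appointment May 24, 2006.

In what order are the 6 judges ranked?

Pereira, Farouk, Osei, Okonkwo, Marino, Johansson

By office: Pereira (Chief District Judge); then Farouk and Osei (District Judge); then Okonkwo, Marino and Johansson (Magistrate Judge).
Farouk and Osei both have date of commission 5 Jul 2000, so the next rule applies.
Among Farouk and Osei, by date of first judicial appointment (later first) (reversed rule for this group): Farouk (Apr 20, 2004) before Osei (Feb 16, 2003).
Okonkwo, Marino and Johansson all have date of commission 10 Oct 2009, so the next rule applies.
Among Okonkwo, Marino and Johansson, by date of first judicial appointment (earlier first): Okonkwo (May 24, 2006) before Marino (Nov 5, 2011) before Johansson (Apr 18, 2012).
Full order: Pereira, Farouk, Osei, Okonkwo, Marino, Johansson.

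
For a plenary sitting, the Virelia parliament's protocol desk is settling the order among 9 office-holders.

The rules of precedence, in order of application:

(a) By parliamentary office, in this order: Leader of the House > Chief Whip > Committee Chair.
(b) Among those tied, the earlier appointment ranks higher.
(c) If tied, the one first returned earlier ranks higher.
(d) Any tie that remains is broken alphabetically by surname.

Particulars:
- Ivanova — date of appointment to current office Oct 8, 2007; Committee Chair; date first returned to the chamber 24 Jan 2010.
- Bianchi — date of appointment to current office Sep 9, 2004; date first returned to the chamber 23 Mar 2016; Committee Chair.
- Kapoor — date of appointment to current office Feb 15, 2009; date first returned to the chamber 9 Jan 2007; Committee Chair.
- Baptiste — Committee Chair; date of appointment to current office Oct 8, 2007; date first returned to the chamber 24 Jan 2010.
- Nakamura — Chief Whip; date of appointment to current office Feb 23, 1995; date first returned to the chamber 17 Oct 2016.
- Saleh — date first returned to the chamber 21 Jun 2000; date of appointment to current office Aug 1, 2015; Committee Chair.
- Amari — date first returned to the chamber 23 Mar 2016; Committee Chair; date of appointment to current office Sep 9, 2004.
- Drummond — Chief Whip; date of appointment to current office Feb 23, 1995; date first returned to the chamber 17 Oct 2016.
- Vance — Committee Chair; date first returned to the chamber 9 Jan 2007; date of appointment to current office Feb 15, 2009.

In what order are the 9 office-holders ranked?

By parliamentary office: Drummond and Nakamura (Chief Whip); then Amari, Bianchi, Baptiste, Ivanova, Kapoor, Vance and Saleh (Committee Chair).
Drummond and Nakamura both have date of appointment to current office Feb 23, 1995, so the next rule applies.
Drummond and Nakamura both have date first returned to the chamber 17 Oct 2016, so the next rule applies.
Among Drummond and Nakamura, alphabetically by surname: Drummond before Nakamura.
Among Amari, Bianchi, Baptiste, Ivanova, Kapoor, Vance and Saleh, by date of appointment to current office (earlier first): Amari and Bianchi (Sep 9, 2004) before Baptiste and Ivanova (Oct 8, 2007) before Kapoor and Vance (Feb 15, 2009) before Saleh (Aug 1, 2015).
Amari and Bianchi both have date first returned to the chamber 23 Mar 2016, so the next rule applies.
Among Amari and Bianchi, alphabetically by surname: Amari before Bianchi.
Baptiste and Ivanova both have date first returned to the chamber 24 Jan 2010, so the next rule applies.
Among Baptiste and Ivanova, alphabetically by surname: Baptiste before Ivanova.
Kapoor and Vance both have date first returned to the chamber 9 Jan 2007, so the next rule applies.
Among Kapoor and Vance, alphabetically by surname: Kapoor before Vance.
Full order: Drummond, Nakamura, Amari, Bianchi, Baptiste, Ivanova, Kapoor, Vance, Saleh.

Drummond, Nakamura, Amari, Bianchi, Baptiste, Ivanova, Kapoor, Vance, Saleh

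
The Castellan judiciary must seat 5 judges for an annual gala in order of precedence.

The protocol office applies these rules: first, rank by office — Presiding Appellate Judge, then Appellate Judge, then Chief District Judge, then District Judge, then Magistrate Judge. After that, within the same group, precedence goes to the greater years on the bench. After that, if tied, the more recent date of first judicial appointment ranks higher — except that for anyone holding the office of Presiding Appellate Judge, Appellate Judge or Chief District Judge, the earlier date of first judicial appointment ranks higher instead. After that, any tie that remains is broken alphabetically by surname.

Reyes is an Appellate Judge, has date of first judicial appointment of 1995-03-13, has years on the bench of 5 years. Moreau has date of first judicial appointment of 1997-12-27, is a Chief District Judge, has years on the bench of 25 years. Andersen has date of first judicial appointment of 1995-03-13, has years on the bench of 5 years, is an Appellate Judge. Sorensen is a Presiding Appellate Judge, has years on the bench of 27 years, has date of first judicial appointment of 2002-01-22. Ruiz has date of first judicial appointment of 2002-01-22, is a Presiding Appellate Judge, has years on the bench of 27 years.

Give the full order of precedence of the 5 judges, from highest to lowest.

By office: Ruiz and Sorensen (Presiding Appellate Judge); then Andersen and Reyes (Appellate Judge); then Moreau (Chief District Judge).
Ruiz and Sorensen both have years on the bench 27 years, so the next rule applies.
Ruiz and Sorensen both have date of first judicial appointment 2002-01-22, so the next rule applies.
Among Ruiz and Sorensen, alphabetically by surname: Ruiz before Sorensen.
Andersen and Reyes both have years on the bench 5 years, so the next rule applies.
Andersen and Reyes both have date of first judicial appointment 1995-03-13, so the next rule applies.
Among Andersen and Reyes, alphabetically by surname: Andersen before Reyes.
Full order: Ruiz, Sorensen, Andersen, Reyes, Moreau.

Ruiz, Sorensen, Andersen, Reyes, Moreau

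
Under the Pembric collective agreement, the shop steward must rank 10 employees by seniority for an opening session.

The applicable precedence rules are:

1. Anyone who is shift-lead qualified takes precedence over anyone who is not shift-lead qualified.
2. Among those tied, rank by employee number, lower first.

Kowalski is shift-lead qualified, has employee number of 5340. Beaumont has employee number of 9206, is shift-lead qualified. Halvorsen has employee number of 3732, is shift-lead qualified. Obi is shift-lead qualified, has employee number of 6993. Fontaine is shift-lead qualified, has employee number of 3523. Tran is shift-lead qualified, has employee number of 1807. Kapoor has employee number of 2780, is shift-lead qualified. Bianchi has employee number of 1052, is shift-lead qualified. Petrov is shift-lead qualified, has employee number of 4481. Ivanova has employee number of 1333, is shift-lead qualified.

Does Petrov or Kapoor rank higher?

Kapoor

By the first rule: Bianchi, Ivanova, Tran, Kapoor, Fontaine, Halvorsen, Petrov, Kowalski, Obi and Beaumont (each shift-lead qualified).
Among Bianchi, Ivanova, Tran, Kapoor, Fontaine, Halvorsen, Petrov, Kowalski, Obi and Beaumont, by employee number (lower first): Bianchi (1052) before Ivanova (1333) before Tran (1807) before Kapoor (2780) before Fontaine (3523) before Halvorsen (3732) before Petrov (4481) before Kowalski (5340) before Obi (6993) before Beaumont (9206).
So Kapoor takes precedence.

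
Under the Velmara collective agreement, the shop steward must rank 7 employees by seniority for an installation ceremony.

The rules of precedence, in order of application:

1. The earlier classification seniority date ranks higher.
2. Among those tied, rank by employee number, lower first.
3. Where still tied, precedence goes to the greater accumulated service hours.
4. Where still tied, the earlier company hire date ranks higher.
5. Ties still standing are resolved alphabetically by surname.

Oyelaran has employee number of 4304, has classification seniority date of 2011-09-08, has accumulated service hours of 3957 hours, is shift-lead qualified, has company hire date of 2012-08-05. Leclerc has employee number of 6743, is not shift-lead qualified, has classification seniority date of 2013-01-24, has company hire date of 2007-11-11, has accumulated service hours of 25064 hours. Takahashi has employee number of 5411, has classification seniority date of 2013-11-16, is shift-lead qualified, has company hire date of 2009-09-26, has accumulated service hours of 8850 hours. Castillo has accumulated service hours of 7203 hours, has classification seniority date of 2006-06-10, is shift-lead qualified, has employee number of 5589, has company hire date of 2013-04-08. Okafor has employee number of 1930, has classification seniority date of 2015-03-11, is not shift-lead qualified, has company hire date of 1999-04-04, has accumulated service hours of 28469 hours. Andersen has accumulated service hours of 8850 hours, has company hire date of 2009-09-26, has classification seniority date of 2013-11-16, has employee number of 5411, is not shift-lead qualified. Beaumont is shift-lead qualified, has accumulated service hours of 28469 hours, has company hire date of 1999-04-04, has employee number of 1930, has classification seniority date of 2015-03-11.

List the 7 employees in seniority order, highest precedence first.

By classification seniority date (earlier first): Castillo (2006-06-10); then Oyelaran (2011-09-08); then Leclerc (2013-01-24); then Andersen and Takahashi (both 2013-11-16); then Beaumont and Okafor (both 2015-03-11).
Andersen and Takahashi both have employee number 5411, so the next rule applies.
Andersen and Takahashi both have accumulated service hours 8850 hours, so the next rule applies.
Andersen and Takahashi both have company hire date 2009-09-26, so the next rule applies.
Among Andersen and Takahashi, alphabetically by surname: Andersen before Takahashi.
Beaumont and Okafor both have employee number 1930, so the next rule applies.
Beaumont and Okafor both have accumulated service hours 28469 hours, so the next rule applies.
Beaumont and Okafor both have company hire date 1999-04-04, so the next rule applies.
Among Beaumont and Okafor, alphabetically by surname: Beaumont before Okafor.
Full order: Castillo, Oyelaran, Leclerc, Andersen, Takahashi, Beaumont, Okafor.

Castillo, Oyelaran, Leclerc, Andersen, Takahashi, Beaumont, Okafor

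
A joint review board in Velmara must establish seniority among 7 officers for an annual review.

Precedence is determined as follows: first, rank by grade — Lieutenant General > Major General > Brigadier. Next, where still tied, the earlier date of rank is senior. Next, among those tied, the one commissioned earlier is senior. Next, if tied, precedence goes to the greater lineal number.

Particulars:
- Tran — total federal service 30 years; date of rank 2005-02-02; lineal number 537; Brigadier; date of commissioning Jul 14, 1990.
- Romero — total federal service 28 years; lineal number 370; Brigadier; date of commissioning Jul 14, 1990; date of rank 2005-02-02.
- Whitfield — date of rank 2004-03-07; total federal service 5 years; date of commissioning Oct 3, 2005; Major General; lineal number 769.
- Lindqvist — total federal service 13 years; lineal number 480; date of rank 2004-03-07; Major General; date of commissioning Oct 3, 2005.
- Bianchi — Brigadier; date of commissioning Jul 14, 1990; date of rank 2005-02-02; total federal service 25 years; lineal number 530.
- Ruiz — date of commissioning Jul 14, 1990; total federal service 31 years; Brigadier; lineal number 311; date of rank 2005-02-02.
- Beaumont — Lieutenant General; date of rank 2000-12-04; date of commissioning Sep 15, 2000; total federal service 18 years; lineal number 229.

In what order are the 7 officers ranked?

Beaumont, Whitfield, Lindqvist, Tran, Bianchi, Romero, Ruiz

By grade: Beaumont (Lieutenant General); then Whitfield and Lindqvist (Major General); then Tran, Bianchi, Romero and Ruiz (Brigadier).
Whitfield and Lindqvist both have date of rank 2004-03-07, so the next rule applies.
Whitfield and Lindqvist both have date of commissioning Oct 3, 2005, so the next rule applies.
Among Whitfield and Lindqvist, by lineal number (higher first): Whitfield (769) before Lindqvist (480).
Tran, Bianchi, Romero and Ruiz all have date of rank 2005-02-02, so the next rule applies.
Tran, Bianchi, Romero and Ruiz all have date of commissioning Jul 14, 1990, so the next rule applies.
Among Tran, Bianchi, Romero and Ruiz, by lineal number (higher first): Tran (537) before Bianchi (530) before Romero (370) before Ruiz (311).
Full order: Beaumont, Whitfield, Lindqvist, Tran, Bianchi, Romero, Ruiz.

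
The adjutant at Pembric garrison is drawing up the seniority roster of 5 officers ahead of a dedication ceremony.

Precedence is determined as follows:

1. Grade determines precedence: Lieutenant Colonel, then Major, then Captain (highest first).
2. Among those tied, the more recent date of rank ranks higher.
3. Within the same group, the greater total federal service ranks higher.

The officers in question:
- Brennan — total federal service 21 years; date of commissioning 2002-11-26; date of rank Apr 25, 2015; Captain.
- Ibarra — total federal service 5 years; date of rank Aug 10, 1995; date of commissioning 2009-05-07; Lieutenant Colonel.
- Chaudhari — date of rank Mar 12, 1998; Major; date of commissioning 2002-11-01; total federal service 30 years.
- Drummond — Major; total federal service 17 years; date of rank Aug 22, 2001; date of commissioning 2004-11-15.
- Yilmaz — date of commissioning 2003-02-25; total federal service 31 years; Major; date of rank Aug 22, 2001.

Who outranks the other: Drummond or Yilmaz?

Yilmaz

By grade: Ibarra (Lieutenant Colonel); then Yilmaz, Drummond and Chaudhari (Major); then Brennan (Captain).
Among Yilmaz, Drummond and Chaudhari, by date of rank (later first): Yilmaz and Drummond (Aug 22, 2001) before Chaudhari (Mar 12, 1998).
Among Yilmaz and Drummond, by total federal service (higher first): Yilmaz (31 years) before Drummond (17 years).
So Yilmaz takes precedence.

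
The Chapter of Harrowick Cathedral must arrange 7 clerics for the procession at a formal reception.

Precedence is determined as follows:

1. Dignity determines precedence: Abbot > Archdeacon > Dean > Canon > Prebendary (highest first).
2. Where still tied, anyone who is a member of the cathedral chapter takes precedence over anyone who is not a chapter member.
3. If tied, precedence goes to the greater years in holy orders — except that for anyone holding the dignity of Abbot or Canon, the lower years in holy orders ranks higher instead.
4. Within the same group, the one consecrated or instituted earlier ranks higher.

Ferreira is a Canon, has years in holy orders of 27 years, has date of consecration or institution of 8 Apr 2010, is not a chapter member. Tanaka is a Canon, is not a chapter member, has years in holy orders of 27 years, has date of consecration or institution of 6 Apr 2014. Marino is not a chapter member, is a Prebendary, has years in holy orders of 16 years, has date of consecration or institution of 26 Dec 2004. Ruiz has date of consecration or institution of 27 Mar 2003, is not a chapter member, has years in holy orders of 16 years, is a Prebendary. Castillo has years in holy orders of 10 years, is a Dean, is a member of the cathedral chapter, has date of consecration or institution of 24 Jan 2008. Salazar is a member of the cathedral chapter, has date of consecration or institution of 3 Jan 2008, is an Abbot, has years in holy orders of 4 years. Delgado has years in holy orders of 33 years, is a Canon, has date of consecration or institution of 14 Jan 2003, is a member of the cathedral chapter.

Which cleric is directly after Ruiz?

Marino

By dignity: Salazar (Abbot); then Castillo (Dean); then Delgado, Ferreira and Tanaka (Canon); then Ruiz and Marino (Prebendary).
Among Delgado, Ferreira and Tanaka, a member of the cathedral chapter before not a chapter member: Delgado (a member of the cathedral chapter) before Ferreira and Tanaka (not a chapter member).
Ferreira and Tanaka both have years in holy orders 27 years, so the next rule applies.
Among Ferreira and Tanaka, by date of consecration or institution (earlier first): Ferreira (8 Apr 2010) before Tanaka (6 Apr 2014).
Ruiz and Marino are each not a chapter member, so the next rule applies.
Ruiz and Marino both have years in holy orders 16 years, so the next rule applies.
Among Ruiz and Marino, by date of consecration or institution (earlier first): Ruiz (27 Mar 2003) before Marino (26 Dec 2004).
Order: Salazar, Castillo, Delgado, Ferreira, Tanaka, Ruiz, Marino.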